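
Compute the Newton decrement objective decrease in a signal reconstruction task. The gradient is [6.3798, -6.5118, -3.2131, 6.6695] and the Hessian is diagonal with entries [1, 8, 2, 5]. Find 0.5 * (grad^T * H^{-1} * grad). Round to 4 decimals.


Step 1: H is diagonal, so H^(-1) * g = [6.3798, -0.814, -1.6066, 1.3339].
Step 2: g^T H^(-1) g = sum_i g_i^2 / H_ii
  = (6.3798)^2/1 + (-6.5118)^2/8 + (-3.2131)^2/2 + (6.6695)^2/5
  = 40.7018 + 5.3004 + 5.162 + 8.8964 = 60.0607
Step 3: Objective decrease = 0.5 * g^T H^(-1) g = 30.0304


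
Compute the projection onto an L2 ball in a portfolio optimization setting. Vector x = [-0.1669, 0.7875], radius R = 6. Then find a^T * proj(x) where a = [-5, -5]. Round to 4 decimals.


Step 1: Compute ||x|| (intermediates to 6 decimals).
||x|| = sqrt((-0.1669)^2 + 0.7875^2) = 0.804992
Step 2: Project.
Since ||x|| <= R, proj = x (no scaling needed).
proj(x) = [-0.1669, 0.7875]
Step 3: Dot product.
a^T * proj(x) = -5*(-0.1669) - 5*0.7875 = -3.103


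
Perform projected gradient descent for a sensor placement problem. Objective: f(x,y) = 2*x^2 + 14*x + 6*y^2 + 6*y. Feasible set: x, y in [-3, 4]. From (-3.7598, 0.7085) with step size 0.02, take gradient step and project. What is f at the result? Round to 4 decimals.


Step 1: Compute gradient at (-3.7598, 0.7085).
grad_x = 2*2*-3.7598 + 14 = -1.0392
grad_y = 2*6*0.7085 + 6 = 14.502
Step 2: Gradient step.
x_raw = -3.7598 - 0.02*-1.0392 = -3.739
y_raw = 0.7085 - 0.02*14.502 = 0.4185
Step 3: Project onto [-3, 4].
x_proj = clip(-3.739) = -3.0
y_proj = clip(0.4185) = 0.4185
Step 4: Evaluate f.
f(-3.0, 0.4185) = -20.4386


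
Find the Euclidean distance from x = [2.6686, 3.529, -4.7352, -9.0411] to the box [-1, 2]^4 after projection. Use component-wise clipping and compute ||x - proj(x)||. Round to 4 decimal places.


Project each component onto [-1, 2].
clip(2.6686) = 2.0, clip(3.529) = 2.0, clip(-4.7352) = -1.0, clip(-9.0411) = -1.0
Projection = [2.0, 2.0, -1.0, -1.0]
Squared diffs: [0.447, 2.3378, 13.9517, 64.6593]
Distance = sqrt(81.3958) = 9.022


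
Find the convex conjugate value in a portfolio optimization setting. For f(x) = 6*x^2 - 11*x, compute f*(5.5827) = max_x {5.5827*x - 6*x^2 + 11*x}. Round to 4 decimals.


f*(y) = sup_x {y*x - a*x^2 - b*x} = sup_x {(y-b)*x - a*x^2}
FOC: (y - b) - 2a*x = 0 => x* = (y - b)/(2a)
x* = (5.5827 + 11)/(2*6) = 1.3819
f*(5.5827) = (y-b)^2/(4a) = (5.5827 + 11)^2/(4*6)
= 274.9859/24 = 11.4577


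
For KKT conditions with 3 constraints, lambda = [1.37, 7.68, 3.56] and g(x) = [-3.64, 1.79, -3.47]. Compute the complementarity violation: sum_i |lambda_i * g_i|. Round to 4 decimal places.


KKT complementary slackness check:
lambda_1 * g_1 = 1.37 * -3.64 = -4.9868
lambda_2 * g_2 = 7.68 * 1.79 = 13.7472
lambda_3 * g_3 = 3.56 * -3.47 = -12.3532
Total violation = 4.9868 + 13.7472 + 12.3532 = 31.0872


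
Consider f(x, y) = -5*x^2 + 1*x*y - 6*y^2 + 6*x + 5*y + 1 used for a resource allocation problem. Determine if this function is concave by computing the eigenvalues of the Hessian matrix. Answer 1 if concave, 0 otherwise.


The Hessian of f(x,y) = -5*x^2 + 1*x*y - 6*y^2 + 6*x + 5*y + 1 is:
H = [[-10, 1], [1, -12]]
Trace = -10 - 12 = -22
Determinant = -10*-12 - (1)^2 = 119
Discriminant = (-22)^2 - 4*119 = 8.0
Eigenvalues: lambda_1 = -12.4142, lambda_2 = -9.5858
The function is concave.

1


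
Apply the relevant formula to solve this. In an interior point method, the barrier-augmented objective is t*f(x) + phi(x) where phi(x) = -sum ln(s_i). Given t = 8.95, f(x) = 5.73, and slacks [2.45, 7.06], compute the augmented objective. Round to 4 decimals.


Step 1: Compute log-barrier.
ln values: [0.8961, 1.9544]
phi = -(0.8961 + 1.9544) = -2.8505
Step 2: Compute augmented objective.
t*f(x) = 8.95*5.73 = 51.2835
Total = 51.2835 - 2.8505 = 48.433


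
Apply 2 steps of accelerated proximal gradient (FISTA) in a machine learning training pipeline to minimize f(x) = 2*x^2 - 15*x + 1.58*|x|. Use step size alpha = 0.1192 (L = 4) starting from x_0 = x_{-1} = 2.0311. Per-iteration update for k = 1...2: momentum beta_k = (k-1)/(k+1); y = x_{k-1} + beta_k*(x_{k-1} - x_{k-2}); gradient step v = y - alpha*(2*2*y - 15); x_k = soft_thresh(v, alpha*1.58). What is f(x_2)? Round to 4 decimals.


FISTA on f(x) = 2*x^2 - 15*x + 1.58*|x|
L = 4, alpha = 0.1192
Iteration 1: beta = 0.0, y = 2.0311 + 0.0*(2.0311 - 2.0311) = 2.0311
  grad(y) = -6.8756, v = y - alpha*grad = 2.8507
  prox(v) = soft_thresh(2.8507, 0.1883) = 2.6623
Iteration 2: beta = 0.3333, y = 2.6623 + 0.3333*(2.6623 - 2.0311) = 2.8727
  grad(y) = -3.509, v = y - alpha*grad = 3.291
  prox(v) = soft_thresh(3.291, 0.1883) = 3.1027
f(x_2) = 2*3.1027^2 - 15*3.1027 + 1.58*|3.1027| = -22.3847


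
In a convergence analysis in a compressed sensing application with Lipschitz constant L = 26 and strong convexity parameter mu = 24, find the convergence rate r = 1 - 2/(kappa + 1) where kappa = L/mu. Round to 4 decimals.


Step 1: Compute the condition number.
kappa = L/mu = 26/24 = 1.0833
Step 2: Compute the convergence rate.
r = 1 - 2/(kappa + 1) = 1 - 2*mu/(L + mu) = (L - mu)/(L + mu) = 2/50 = 0.04


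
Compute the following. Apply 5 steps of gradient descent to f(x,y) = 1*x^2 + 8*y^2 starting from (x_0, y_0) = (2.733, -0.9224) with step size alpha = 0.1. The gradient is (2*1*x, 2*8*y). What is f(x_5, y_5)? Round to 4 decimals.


Gradient descent on f(x,y) = 1*x^2 + 8*y^2.
Starting point: (2.733, -0.9224), alpha = 0.1
Step 1: grad_x = 2*1*2.733 = 5.466, grad_y = 2*8*-0.9224 = -14.7584
  x_1 = 2.733 - 0.1*5.466 = 2.1864
  y_1 = -0.9224 - 0.1*-14.7584 = 0.5534
Step 2: grad_x = 2*1*2.1864 = 4.3728, grad_y = 2*8*0.5534 = 8.855
  x_2 = 2.1864 - 0.1*4.3728 = 1.7491
  y_2 = 0.5534 - 0.1*8.855 = -0.3321
Step 3: grad_x = 2*1*1.7491 = 3.4982, grad_y = 2*8*-0.3321 = -5.313
  x_3 = 1.7491 - 0.1*3.4982 = 1.3993
  y_3 = -0.3321 - 0.1*-5.313 = 0.1992
Step 4: grad_x = 2*1*1.3993 = 2.7986, grad_y = 2*8*0.1992 = 3.1878
  x_4 = 1.3993 - 0.1*2.7986 = 1.1194
  y_4 = 0.1992 - 0.1*3.1878 = -0.1195
Step 5: grad_x = 2*1*1.1194 = 2.2389, grad_y = 2*8*-0.1195 = -1.9127
  x_5 = 1.1194 - 0.1*2.2389 = 0.8955
  y_5 = -0.1195 - 0.1*-1.9127 = 0.0717
f(0.8955, 0.0717) = 1*0.8955^2 + 8*0.0717^2 = 0.8432


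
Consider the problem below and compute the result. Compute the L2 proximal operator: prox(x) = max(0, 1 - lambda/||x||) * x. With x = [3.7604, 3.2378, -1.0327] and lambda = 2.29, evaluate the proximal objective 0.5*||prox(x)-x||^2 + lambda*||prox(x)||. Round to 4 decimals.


Step 1: Compute ||x||.
||x|| = 5.0686
Step 2: Compute scaling factor.
scale = max(0, 1 - 2.29/5.0686) = 0.5482
Step 3: prox(x) = [2.0614, 1.7749, -0.5661]
||prox(x)|| = 2.7786
Step 4: Proximal objective.
0.5*||prox-x||^2 = 2.6221
lambda*||prox|| = 6.363
Total = 8.985


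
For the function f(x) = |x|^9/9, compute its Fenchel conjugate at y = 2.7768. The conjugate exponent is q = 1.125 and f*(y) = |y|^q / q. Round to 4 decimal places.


The conjugate exponent q satisfies 1/p + 1/q = 1.
p = 9, so q = 9/(9 - 1) = 1.125
|y|^q = 2.7768^1.125 = 3.1549
f*(2.7768) = 3.1549 / 1.125 = 2.8044


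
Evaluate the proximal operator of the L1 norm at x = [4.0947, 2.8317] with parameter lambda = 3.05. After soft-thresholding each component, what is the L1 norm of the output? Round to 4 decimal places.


Soft-thresholding with lambda = 3.05:
prox(4.0947) = sign(4.0947)*max(|4.0947| - 3.05, 0) = 1.0447
prox(2.8317) = sign(2.8317)*max(|2.8317| - 3.05, 0) = 0.0
prox(x) = [1.0447, 0.0]
||prox(x)||_1 = 1.0447 + 0.0 = 1.0447


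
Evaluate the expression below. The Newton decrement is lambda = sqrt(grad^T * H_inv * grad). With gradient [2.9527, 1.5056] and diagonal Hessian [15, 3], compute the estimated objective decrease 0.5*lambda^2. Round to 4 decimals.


Step 1: H is diagonal, so H^(-1) * g = [0.1968, 0.5019].
Step 2: g^T H^(-1) g = sum_i g_i^2 / H_ii
  = (2.9527)^2/15 + (1.5056)^2/3
  = 0.5812 + 0.7556 = 1.3368
Step 3: Objective decrease = 0.5 * g^T H^(-1) g = 0.6684


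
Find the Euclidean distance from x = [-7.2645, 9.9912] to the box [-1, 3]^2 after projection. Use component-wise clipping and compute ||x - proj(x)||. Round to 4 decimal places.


Project each component onto [-1, 3].
clip(-7.2645) = -1.0, clip(9.9912) = 3.0
Projection = [-1.0, 3.0]
Squared diffs: [39.244, 48.8769]
Distance = sqrt(88.1209) = 9.3873


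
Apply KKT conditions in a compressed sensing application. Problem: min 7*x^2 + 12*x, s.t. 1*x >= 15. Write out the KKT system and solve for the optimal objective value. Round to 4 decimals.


Step 1: Try lambda = 0 (constraint inactive).
x_unc = -12/(2*7) = -0.8571
Check: 1*-0.8571 = -0.8571 < 15 -- violated!
Step 2: Constraint must be active: 1*x = 15
x* = 15/1 = 15.0
lambda = (2*7*15.0 + 12)/1 = 222.0
Step 3: Compute optimal value.
f(x*) = 7*15.0^2 + 12*15.0 = 1755.0


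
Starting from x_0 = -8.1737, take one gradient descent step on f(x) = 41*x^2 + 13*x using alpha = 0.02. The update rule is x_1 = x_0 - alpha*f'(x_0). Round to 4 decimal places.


We compute the gradient at x_0 and apply the update.
f'(x) = 82*x + 13
f'(-8.1737) = 82*-8.1737 + 13 = -657.2434
x_1 = -8.1737 - 0.02*-657.2434 = 4.9712


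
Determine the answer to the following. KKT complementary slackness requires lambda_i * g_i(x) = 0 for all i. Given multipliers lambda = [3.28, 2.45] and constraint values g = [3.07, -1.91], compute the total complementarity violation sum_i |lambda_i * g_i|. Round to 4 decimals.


KKT complementary slackness check:
lambda_1 * g_1 = 3.28 * 3.07 = 10.0696
lambda_2 * g_2 = 2.45 * -1.91 = -4.6795
Total violation = 10.0696 + 4.6795 = 14.7491


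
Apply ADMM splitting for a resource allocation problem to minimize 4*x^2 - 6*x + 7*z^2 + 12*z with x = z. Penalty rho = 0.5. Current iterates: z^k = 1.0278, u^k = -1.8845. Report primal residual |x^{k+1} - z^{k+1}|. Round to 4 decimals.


ADMM iteration with rho = 0.5, z^k = 1.0278, u^k = -1.8845
Step 1: x-update.
Minimize 4*x^2 - 6*x + (0.5/2)*(x - 1.0278 - 1.8845)^2
FOC: (2*4 + 0.5)*x = 6 + 0.5*(1.0278 + 1.8845)
x^{k+1} = 0.8772
Step 2: z-update.
Minimize 7*z^2 + 12*z + (0.5/2)*(0.8772 - z - 1.8845)^2
FOC: (2*7 + 0.5)*z = -12 + 0.5*(0.8772 - 1.8845)
z^{k+1} = -0.8623
Step 3: u-update.
u^{k+1} = -1.8845 + 0.8772 + 0.8623 = -0.145
Step 4: Primal residual = |0.8772 + 0.8623| = 1.7395


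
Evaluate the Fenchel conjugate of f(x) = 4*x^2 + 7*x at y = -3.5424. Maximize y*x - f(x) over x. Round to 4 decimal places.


f*(y) = sup_x {y*x - a*x^2 - b*x} = sup_x {(y-b)*x - a*x^2}
FOC: (y - b) - 2a*x = 0 => x* = (y - b)/(2a)
x* = (-3.5424 - 7)/(2*4) = -1.3178
f*(-3.5424) = (y-b)^2/(4a) = (-3.5424 - 7)^2/(4*4)
= 111.1422/16 = 6.9464


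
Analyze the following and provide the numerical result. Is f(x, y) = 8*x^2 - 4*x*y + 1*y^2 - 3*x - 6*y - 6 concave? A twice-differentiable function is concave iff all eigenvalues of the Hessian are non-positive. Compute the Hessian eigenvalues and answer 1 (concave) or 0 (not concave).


The Hessian of f(x,y) = 8*x^2 - 4*x*y + 1*y^2 - 3*x - 6*y - 6 is:
H = [[16, -4], [-4, 2]]
Trace = 16 + 2 = 18
Determinant = 16*2 - (-4)^2 = 16
Discriminant = (18)^2 - 4*16 = 260.0
Eigenvalues: lambda_1 = 0.9377, lambda_2 = 17.0623
The function is not concave.

0


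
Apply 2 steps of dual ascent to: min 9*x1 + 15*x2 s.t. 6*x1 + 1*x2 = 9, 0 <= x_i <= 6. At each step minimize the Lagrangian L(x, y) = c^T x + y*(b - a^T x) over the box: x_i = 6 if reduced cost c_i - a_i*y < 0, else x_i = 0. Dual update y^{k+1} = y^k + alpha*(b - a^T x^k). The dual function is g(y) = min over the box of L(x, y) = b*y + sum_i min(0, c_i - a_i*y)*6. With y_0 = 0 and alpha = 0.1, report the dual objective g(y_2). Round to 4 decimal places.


Dual ascent for LP: min 9*x1 + 15*x2, 6*x1 + 1*x2 = 9, 0 <= x_i <= 6
Step 1: y^k = 0.0, reduced costs: (9.0, 15.0)
  x^k = (0.0, 0.0), subgradient = b - a^T x = 9.0
  y^{k+1} = 0.0 + 0.1*9.0 = 0.9
Step 2: y^k = 0.9, reduced costs: (3.6, 14.1)
  x^k = (0.0, 0.0), subgradient = b - a^T x = 9.0
  y^{k+1} = 0.9 + 0.1*9.0 = 1.8
Dual objective at y_2 = 1.8: reduced costs (-1.8, 13.2), box minimizer x = (6.0, 0.0)
g(y_2) = b*y + (c1 - a1*y)*x1 + (c2 - a2*y)*x2 = 9*1.8 + (-1.8)*6.0 + 13.2*0.0 = 16.2 - 10.8 + 0.0 = 5.4


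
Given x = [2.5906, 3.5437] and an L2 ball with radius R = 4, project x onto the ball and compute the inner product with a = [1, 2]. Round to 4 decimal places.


Step 1: Compute ||x|| (intermediates to 6 decimals).
||x|| = sqrt(2.5906^2 + 3.5437^2) = 4.389649
Step 2: Project.
Since ||x|| > R, scale = R/||x|| = 4/4.389649 = 0.911235, proj(x) = scale * x
proj(x) = [2.360645, 3.229143]
Step 3: Dot product.
a^T * proj(x) = 1*2.360645 + 2*3.229143 = 8.8189


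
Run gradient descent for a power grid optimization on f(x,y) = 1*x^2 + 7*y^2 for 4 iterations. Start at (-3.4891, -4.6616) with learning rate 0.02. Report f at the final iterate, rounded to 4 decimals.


Gradient descent on f(x,y) = 1*x^2 + 7*y^2.
Starting point: (-3.4891, -4.6616), alpha = 0.02
Step 1: grad_x = 2*1*-3.4891 = -6.9782, grad_y = 2*7*-4.6616 = -65.2624
  x_1 = -3.4891 - 0.02*-6.9782 = -3.3495
  y_1 = -4.6616 - 0.02*-65.2624 = -3.3564
Step 2: grad_x = 2*1*-3.3495 = -6.6991, grad_y = 2*7*-3.3564 = -46.9889
  x_2 = -3.3495 - 0.02*-6.6991 = -3.2156
  y_2 = -3.3564 - 0.02*-46.9889 = -2.4166
Step 3: grad_x = 2*1*-3.2156 = -6.4311, grad_y = 2*7*-2.4166 = -33.832
  x_3 = -3.2156 - 0.02*-6.4311 = -3.0869
  y_3 = -2.4166 - 0.02*-33.832 = -1.7399
Step 4: grad_x = 2*1*-3.0869 = -6.1739, grad_y = 2*7*-1.7399 = -24.3591
  x_4 = -3.0869 - 0.02*-6.1739 = -2.9635
  y_4 = -1.7399 - 0.02*-24.3591 = -1.2528
f(-2.9635, -1.2528) = 1*(-2.9635)^2 + 7*(-1.2528)^2 = 19.7678


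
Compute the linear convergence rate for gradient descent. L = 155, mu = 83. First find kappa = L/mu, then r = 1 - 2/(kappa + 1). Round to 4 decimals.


Step 1: Compute the condition number.
kappa = L/mu = 155/83 = 1.8675
Step 2: Compute the convergence rate.
r = 1 - 2/(kappa + 1) = 1 - 2*mu/(L + mu) = (L - mu)/(L + mu) = 72/238 = 0.3025


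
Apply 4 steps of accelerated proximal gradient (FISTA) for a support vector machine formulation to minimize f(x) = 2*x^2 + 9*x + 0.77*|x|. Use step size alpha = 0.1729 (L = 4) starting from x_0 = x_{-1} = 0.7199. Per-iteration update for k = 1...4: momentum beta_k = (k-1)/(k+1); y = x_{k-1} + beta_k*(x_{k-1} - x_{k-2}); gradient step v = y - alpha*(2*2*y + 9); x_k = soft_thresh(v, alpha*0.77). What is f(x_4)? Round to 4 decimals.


FISTA on f(x) = 2*x^2 + 9*x + 0.77*|x|
L = 4, alpha = 0.1729
Iteration 1: beta = 0.0, y = 0.7199 + 0.0*(0.7199 - 0.7199) = 0.7199
  grad(y) = 11.8796, v = y - alpha*grad = -1.3341
  prox(v) = soft_thresh(-1.3341, 0.1331) = -1.2009
Iteration 2: beta = 0.3333, y = -1.2009 + 0.3333*(-1.2009 - 0.7199) = -1.8412
  grad(y) = 1.6351, v = y - alpha*grad = -2.1239
  prox(v) = soft_thresh(-2.1239, 0.1331) = -1.9908
Iteration 3: beta = 0.5, y = -1.9908 + 0.5*(-1.9908 + 1.2009) = -2.3857
  grad(y) = -0.5429, v = y - alpha*grad = -2.2919
  prox(v) = soft_thresh(-2.2919, 0.1331) = -2.1587
Iteration 4: beta = 0.6, y = -2.1587 + 0.6*(-2.1587 + 1.9908) = -2.2595
  grad(y) = -0.0379, v = y - alpha*grad = -2.2529
  prox(v) = soft_thresh(-2.2529, 0.1331) = -2.1198
f(x_4) = 2*(-2.1198)^2 + 9*(-2.1198) + 0.77*|-2.1198| = -8.4589


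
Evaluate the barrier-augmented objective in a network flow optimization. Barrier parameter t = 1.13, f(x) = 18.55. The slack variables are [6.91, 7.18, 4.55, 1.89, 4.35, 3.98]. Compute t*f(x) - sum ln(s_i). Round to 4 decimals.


Step 1: Compute log-barrier.
ln values: [1.933, 1.9713, 1.5151, 0.6366, 1.4702, 1.3813]
phi = -(1.933 + 1.9713 + 1.5151 + 0.6366 + 1.4702 + 1.3813) = -8.9074
Step 2: Compute augmented objective.
t*f(x) = 1.13*18.55 = 20.9615
Total = 20.9615 - 8.9074 = 12.0541


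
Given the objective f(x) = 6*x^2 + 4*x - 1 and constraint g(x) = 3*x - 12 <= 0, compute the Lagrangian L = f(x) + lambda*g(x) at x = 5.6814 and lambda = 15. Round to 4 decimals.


Step 1: Evaluate f(x).
f(5.6814) = 6*5.6814^2 + 4*5.6814 - 1 = 215.3954
Step 2: Evaluate g(x).
g(5.6814) = 3*5.6814 - 12 = 5.0442
Step 3: Compute Lagrangian.
L = 215.3954 + 15*5.0442 = 291.0584


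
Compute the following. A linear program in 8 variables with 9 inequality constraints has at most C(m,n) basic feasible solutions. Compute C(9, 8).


Each vertex corresponds to some choice of n active constraints out of m, so the number of vertices is at most C(m, n) = m! / (n!(m-n)!).
m = 9, n = 8
Numerator: 9 * 8 * 7 * 6 * 5 * 4 * 3 * 2
Denominator: 8! = 40320
C(9, 8) = 9


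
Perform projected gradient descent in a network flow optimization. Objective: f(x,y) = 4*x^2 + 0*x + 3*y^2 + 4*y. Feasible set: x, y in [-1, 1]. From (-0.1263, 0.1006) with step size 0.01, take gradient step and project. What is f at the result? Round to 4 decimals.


Step 1: Compute gradient at (-0.1263, 0.1006).
grad_x = 2*4*-0.1263 + 0 = -1.0104
grad_y = 2*3*0.1006 + 4 = 4.6036
Step 2: Gradient step.
x_raw = -0.1263 - 0.01*-1.0104 = -0.1162
y_raw = 0.1006 - 0.01*4.6036 = 0.0546
Step 3: Project onto [-1, 1].
x_proj = clip(-0.1162) = -0.1162
y_proj = clip(0.0546) = 0.0546
Step 4: Evaluate f.
f(-0.1162, 0.0546) = 0.2812


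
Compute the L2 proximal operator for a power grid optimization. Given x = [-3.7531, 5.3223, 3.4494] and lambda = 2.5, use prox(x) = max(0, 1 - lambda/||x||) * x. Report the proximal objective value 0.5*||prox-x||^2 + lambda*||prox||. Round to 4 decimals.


Step 1: Compute ||x||.
||x|| = 7.3696
Step 2: Compute scaling factor.
scale = max(0, 1 - 2.5/7.3696) = 0.6608
Step 3: prox(x) = [-2.4799, 3.5168, 2.2793]
||prox(x)|| = 4.8696
Step 4: Proximal objective.
0.5*||prox-x||^2 = 3.125
lambda*||prox|| = 12.174
Total = 15.299


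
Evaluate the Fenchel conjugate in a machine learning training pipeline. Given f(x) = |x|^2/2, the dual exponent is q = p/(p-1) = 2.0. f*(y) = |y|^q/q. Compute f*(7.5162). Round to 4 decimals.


The conjugate exponent q satisfies 1/p + 1/q = 1.
p = 2, so q = 2/(2 - 1) = 2.0
|y|^q = 7.5162^2.0 = 56.4933
f*(7.5162) = 56.4933 / 2.0 = 28.2466


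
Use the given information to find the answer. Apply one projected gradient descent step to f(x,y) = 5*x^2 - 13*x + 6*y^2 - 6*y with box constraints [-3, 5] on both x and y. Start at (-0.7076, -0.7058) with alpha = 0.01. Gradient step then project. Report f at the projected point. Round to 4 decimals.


Step 1: Compute gradient at (-0.7076, -0.7058).
grad_x = 2*5*-0.7076 - 13 = -20.076
grad_y = 2*6*-0.7058 - 6 = -14.4696
Step 2: Gradient step.
x_raw = -0.7076 - 0.01*-20.076 = -0.5068
y_raw = -0.7058 - 0.01*-14.4696 = -0.5611
Step 3: Project onto [-3, 5].
x_proj = clip(-0.5068) = -0.5068
y_proj = clip(-0.5611) = -0.5611
Step 4: Evaluate f.
f(-0.5068, -0.5611) = 13.129


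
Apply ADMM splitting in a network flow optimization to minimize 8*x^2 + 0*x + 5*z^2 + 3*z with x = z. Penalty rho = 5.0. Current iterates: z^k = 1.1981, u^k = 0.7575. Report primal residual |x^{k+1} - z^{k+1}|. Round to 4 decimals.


ADMM iteration with rho = 5.0, z^k = 1.1981, u^k = 0.7575
Step 1: x-update.
Minimize 8*x^2 + 0*x + (5.0/2)*(x - 1.1981 + 0.7575)^2
FOC: (2*8 + 5.0)*x = 0 + 5.0*(1.1981 - 0.7575)
x^{k+1} = 0.1049
Step 2: z-update.
Minimize 5*z^2 + 3*z + (5.0/2)*(0.1049 - z + 0.7575)^2
FOC: (2*5 + 5.0)*z = -3 + 5.0*(0.1049 + 0.7575)
z^{k+1} = 0.0875
Step 3: u-update.
u^{k+1} = 0.7575 + 0.1049 - 0.0875 = 0.7749
Step 4: Primal residual = |0.1049 - 0.0875| = 0.0174


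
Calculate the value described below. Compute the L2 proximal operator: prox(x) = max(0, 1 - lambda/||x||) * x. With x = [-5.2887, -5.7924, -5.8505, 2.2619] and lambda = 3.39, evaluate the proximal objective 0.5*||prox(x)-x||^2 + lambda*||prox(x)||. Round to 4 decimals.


Step 1: Compute ||x||.
||x|| = 10.0432
Step 2: Compute scaling factor.
scale = max(0, 1 - 3.39/10.0432) = 0.6625
Step 3: prox(x) = [-3.5036, -3.8372, -3.8757, 1.4984]
||prox(x)|| = 6.6532
Step 4: Proximal objective.
0.5*||prox-x||^2 = 5.7461
lambda*||prox|| = 22.5543
Total = 28.3006


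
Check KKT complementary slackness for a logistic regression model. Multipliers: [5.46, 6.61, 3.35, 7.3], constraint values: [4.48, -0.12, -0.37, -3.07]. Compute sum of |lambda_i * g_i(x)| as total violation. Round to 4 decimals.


KKT complementary slackness check:
lambda_1 * g_1 = 5.46 * 4.48 = 24.4608
lambda_2 * g_2 = 6.61 * -0.12 = -0.7932
lambda_3 * g_3 = 3.35 * -0.37 = -1.2395
lambda_4 * g_4 = 7.3 * -3.07 = -22.411
Total violation = 24.4608 + 0.7932 + 1.2395 + 22.411 = 48.9045


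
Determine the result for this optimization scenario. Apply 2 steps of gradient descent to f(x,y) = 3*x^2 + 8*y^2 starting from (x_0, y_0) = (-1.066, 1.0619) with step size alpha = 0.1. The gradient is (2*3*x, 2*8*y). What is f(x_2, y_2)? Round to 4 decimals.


Gradient descent on f(x,y) = 3*x^2 + 8*y^2.
Starting point: (-1.066, 1.0619), alpha = 0.1
Step 1: grad_x = 2*3*-1.066 = -6.396, grad_y = 2*8*1.0619 = 16.9904
  x_1 = -1.066 - 0.1*-6.396 = -0.4264
  y_1 = 1.0619 - 0.1*16.9904 = -0.6371
Step 2: grad_x = 2*3*-0.4264 = -2.5584, grad_y = 2*8*-0.6371 = -10.1942
  x_2 = -0.4264 - 0.1*-2.5584 = -0.1706
  y_2 = -0.6371 - 0.1*-10.1942 = 0.3823
f(-0.1706, 0.3823) = 3*(-0.1706)^2 + 8*0.3823^2 = 1.2564


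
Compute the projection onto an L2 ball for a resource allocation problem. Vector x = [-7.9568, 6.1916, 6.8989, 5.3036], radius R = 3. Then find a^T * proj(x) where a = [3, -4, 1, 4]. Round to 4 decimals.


Step 1: Compute ||x|| (intermediates to 6 decimals).
||x|| = sqrt((-7.9568)^2 + 6.1916^2 + 6.8989^2 + 5.3036^2) = 13.318017
Step 2: Project.
Since ||x|| > R, scale = R/||x|| = 3/13.318017 = 0.225259, proj(x) = scale * x
proj(x) = [-1.792341, 1.394714, 1.554039, 1.194684]
Step 3: Dot product.
a^T * proj(x) = 3*(-1.792341) - 4*1.394714 + 1*1.554039 + 4*1.194684 = -4.6231


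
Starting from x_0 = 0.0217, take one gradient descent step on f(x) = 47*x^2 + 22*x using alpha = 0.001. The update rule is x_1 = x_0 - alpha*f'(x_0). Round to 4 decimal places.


We compute the gradient at x_0 and apply the update.
f'(x) = 94*x + 22
f'(0.0217) = 94*0.0217 + 22 = 24.0398
x_1 = 0.0217 - 0.001*24.0398 = -0.0023


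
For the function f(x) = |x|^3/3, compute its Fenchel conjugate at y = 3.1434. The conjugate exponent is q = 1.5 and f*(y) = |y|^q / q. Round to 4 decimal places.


The conjugate exponent q satisfies 1/p + 1/q = 1.
p = 3, so q = 3/(3 - 1) = 1.5
|y|^q = 3.1434^1.5 = 5.5731
f*(3.1434) = 5.5731 / 1.5 = 3.7154


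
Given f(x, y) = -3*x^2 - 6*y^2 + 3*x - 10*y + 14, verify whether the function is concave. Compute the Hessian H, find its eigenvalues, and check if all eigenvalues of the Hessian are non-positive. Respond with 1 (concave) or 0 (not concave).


The Hessian of f(x,y) = -3*x^2 - 6*y^2 + 3*x - 10*y + 14 is:
H = [[-6, 0], [0, -12]]
Trace = -6 - 12 = -18
Determinant = -6*-12 - (0)^2 = 72
Discriminant = (-18)^2 - 4*72 = 36.0
Eigenvalues: lambda_1 = -12.0, lambda_2 = -6.0
The function is concave.

1


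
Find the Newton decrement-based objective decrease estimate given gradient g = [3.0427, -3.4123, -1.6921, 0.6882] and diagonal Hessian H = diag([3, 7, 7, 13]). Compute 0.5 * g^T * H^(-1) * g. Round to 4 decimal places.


Step 1: H is diagonal, so H^(-1) * g = [1.0142, -0.4875, -0.2417, 0.0529].
Step 2: g^T H^(-1) g = sum_i g_i^2 / H_ii
  = (3.0427)^2/3 + (-3.4123)^2/7 + (-1.6921)^2/7 + (0.6882)^2/13
  = 3.086 + 1.6634 + 0.409 + 0.0364 = 5.1949
Step 3: Objective decrease = 0.5 * g^T H^(-1) g = 2.5974


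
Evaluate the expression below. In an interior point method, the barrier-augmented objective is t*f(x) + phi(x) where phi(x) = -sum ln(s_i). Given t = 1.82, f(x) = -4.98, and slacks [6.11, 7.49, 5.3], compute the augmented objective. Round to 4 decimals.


Step 1: Compute log-barrier.
ln values: [1.8099, 2.0136, 1.6677]
phi = -(1.8099 + 2.0136 + 1.6677) = -5.4912
Step 2: Compute augmented objective.
t*f(x) = 1.82*-4.98 = -9.0636
Total = -9.0636 - 5.4912 = -14.5548


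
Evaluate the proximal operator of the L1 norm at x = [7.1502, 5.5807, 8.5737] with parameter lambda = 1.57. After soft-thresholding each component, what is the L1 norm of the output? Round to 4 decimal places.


Soft-thresholding with lambda = 1.57:
prox(7.1502) = sign(7.1502)*max(|7.1502| - 1.57, 0) = 5.5802
prox(5.5807) = sign(5.5807)*max(|5.5807| - 1.57, 0) = 4.0107
prox(8.5737) = sign(8.5737)*max(|8.5737| - 1.57, 0) = 7.0037
prox(x) = [5.5802, 4.0107, 7.0037]
||prox(x)||_1 = 5.5802 + 4.0107 + 7.0037 = 16.5946


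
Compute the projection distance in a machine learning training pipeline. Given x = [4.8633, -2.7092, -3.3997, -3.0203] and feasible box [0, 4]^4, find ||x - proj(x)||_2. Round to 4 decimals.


Project each component onto [0, 4].
clip(4.8633) = 4.0, clip(-2.7092) = 0.0, clip(-3.3997) = 0.0, clip(-3.0203) = 0.0
Projection = [4.0, 0.0, 0.0, 0.0]
Squared diffs: [0.7453, 7.3398, 11.558, 9.1222]
Distance = sqrt(28.7653) = 5.3633


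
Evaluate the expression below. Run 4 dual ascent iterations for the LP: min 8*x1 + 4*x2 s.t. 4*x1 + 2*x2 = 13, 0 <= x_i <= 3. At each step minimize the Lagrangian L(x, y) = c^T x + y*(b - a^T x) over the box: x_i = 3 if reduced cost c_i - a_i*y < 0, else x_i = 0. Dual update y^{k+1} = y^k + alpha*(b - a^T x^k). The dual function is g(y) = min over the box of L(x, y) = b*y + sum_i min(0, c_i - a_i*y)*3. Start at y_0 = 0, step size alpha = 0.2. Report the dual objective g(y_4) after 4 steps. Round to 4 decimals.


Dual ascent for LP: min 8*x1 + 4*x2, 4*x1 + 2*x2 = 13, 0 <= x_i <= 3
Step 1: y^k = 0.0, reduced costs: (8.0, 4.0)
  x^k = (0.0, 0.0), subgradient = b - a^T x = 13.0
  y^{k+1} = 0.0 + 0.2*13.0 = 2.6
Step 2: y^k = 2.6, reduced costs: (-2.4, -1.2)
  x^k = (3.0, 3.0), subgradient = b - a^T x = -5.0
  y^{k+1} = 2.6 + 0.2*-5.0 = 1.6
Step 3: y^k = 1.6, reduced costs: (1.6, 0.8)
  x^k = (0.0, 0.0), subgradient = b - a^T x = 13.0
  y^{k+1} = 1.6 + 0.2*13.0 = 4.2
Step 4: y^k = 4.2, reduced costs: (-8.8, -4.4)
  x^k = (3.0, 3.0), subgradient = b - a^T x = -5.0
  y^{k+1} = 4.2 + 0.2*-5.0 = 3.2
Dual objective at y_4 = 3.2: reduced costs (-4.8, -2.4), box minimizer x = (3.0, 3.0)
g(y_4) = b*y + (c1 - a1*y)*x1 + (c2 - a2*y)*x2 = 13*3.2 + (-4.8)*3.0 + (-2.4)*3.0 = 41.6 - 14.4 - 7.2 = 20.0


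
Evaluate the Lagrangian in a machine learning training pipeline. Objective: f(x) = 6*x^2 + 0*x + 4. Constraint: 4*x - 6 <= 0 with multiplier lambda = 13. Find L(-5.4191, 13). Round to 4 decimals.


Step 1: Evaluate f(x).
f(-5.4191) = 6*(-5.4191)^2 + 0*(-5.4191) + 4 = 180.1999
Step 2: Evaluate g(x).
g(-5.4191) = 4*-5.4191 - 6 = -27.6764
Step 3: Compute Lagrangian.
L = 180.1999 + 13*-27.6764 = -179.5933


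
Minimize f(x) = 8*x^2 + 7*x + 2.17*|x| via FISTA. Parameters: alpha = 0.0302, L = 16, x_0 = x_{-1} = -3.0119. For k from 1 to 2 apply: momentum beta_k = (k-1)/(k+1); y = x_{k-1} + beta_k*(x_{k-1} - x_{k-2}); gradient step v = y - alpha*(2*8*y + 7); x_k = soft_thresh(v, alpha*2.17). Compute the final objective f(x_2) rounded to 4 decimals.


FISTA on f(x) = 8*x^2 + 7*x + 2.17*|x|
L = 16, alpha = 0.0302
Iteration 1: beta = 0.0, y = -3.0119 + 0.0*(-3.0119 + 3.0119) = -3.0119
  grad(y) = -41.1904, v = y - alpha*grad = -1.7679
  prox(v) = soft_thresh(-1.7679, 0.0655) = -1.7024
Iteration 2: beta = 0.3333, y = -1.7024 + 0.3333*(-1.7024 + 3.0119) = -1.2659
  grad(y) = -13.2547, v = y - alpha*grad = -0.8656
  prox(v) = soft_thresh(-0.8656, 0.0655) = -0.8001
f(x_2) = 8*(-0.8001)^2 + 7*(-0.8001) + 2.17*|-0.8001| = 1.2567


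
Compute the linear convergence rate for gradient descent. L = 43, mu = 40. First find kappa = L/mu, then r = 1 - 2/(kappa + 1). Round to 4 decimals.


Step 1: Compute the condition number.
kappa = L/mu = 43/40 = 1.075
Step 2: Compute the convergence rate.
r = 1 - 2/(kappa + 1) = 1 - 2*mu/(L + mu) = (L - mu)/(L + mu) = 3/83 = 0.0361


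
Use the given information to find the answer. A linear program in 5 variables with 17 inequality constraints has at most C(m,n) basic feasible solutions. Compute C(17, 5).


Each vertex corresponds to some choice of n active constraints out of m, so the number of vertices is at most C(m, n) = m! / (n!(m-n)!).
m = 17, n = 5
Numerator: 17 * 16 * 15 * 14 * 13
Denominator: 5! = 120
C(17, 5) = 6188


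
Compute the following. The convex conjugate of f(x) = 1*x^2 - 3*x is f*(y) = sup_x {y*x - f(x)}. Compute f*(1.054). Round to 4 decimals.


f*(y) = sup_x {y*x - a*x^2 - b*x} = sup_x {(y-b)*x - a*x^2}
FOC: (y - b) - 2a*x = 0 => x* = (y - b)/(2a)
x* = (1.054 + 3)/(2*1) = 2.027
f*(1.054) = (y-b)^2/(4a) = (1.054 + 3)^2/(4*1)
= 16.4349/4 = 4.1087


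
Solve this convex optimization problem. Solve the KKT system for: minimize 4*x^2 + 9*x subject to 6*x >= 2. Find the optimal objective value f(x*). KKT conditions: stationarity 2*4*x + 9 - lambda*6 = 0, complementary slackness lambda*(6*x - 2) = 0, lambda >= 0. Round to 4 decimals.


Step 1: Try lambda = 0 (constraint inactive).
x_unc = -9/(2*4) = -1.125
Check: 6*-1.125 = -6.75 < 2 -- violated!
Step 2: Constraint must be active: 6*x = 2
x* = 2/6 = 1/3 = 0.3333 (rounded; the exact value 1/3 is used below)
lambda = (2*4*(1/3) + 9)/6 = 1.9444
Step 3: Compute optimal value.
f(x*) = 4*(1/3)^2 + 9*(1/3) = 3.4444


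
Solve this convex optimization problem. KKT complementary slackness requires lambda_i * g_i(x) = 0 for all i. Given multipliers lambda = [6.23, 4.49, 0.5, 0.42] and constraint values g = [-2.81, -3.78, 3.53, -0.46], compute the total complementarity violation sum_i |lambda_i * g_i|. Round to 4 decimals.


KKT complementary slackness check:
lambda_1 * g_1 = 6.23 * -2.81 = -17.5063
lambda_2 * g_2 = 4.49 * -3.78 = -16.9722
lambda_3 * g_3 = 0.5 * 3.53 = 1.765
lambda_4 * g_4 = 0.42 * -0.46 = -0.1932
Total violation = 17.5063 + 16.9722 + 1.765 + 0.1932 = 36.4367


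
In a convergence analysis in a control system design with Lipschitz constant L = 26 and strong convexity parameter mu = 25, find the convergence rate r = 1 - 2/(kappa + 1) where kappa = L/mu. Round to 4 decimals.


Step 1: Compute the condition number.
kappa = L/mu = 26/25 = 1.04
Step 2: Compute the convergence rate.
r = 1 - 2/(kappa + 1) = 1 - 2*mu/(L + mu) = (L - mu)/(L + mu) = 1/51 = 0.0196


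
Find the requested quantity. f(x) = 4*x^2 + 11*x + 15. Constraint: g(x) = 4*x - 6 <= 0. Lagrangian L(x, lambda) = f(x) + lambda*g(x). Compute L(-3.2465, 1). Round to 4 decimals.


Step 1: Evaluate f(x).
f(-3.2465) = 4*(-3.2465)^2 + 11*(-3.2465) + 15 = 21.4475
Step 2: Evaluate g(x).
g(-3.2465) = 4*-3.2465 - 6 = -18.986
Step 3: Compute Lagrangian.
L = 21.4475 + 1*-18.986 = 2.4615


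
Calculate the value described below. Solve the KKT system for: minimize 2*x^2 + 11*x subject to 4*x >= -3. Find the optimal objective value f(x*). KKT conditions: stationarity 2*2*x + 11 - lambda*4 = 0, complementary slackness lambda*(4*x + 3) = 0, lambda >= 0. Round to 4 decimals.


Step 1: Try lambda = 0 (constraint inactive).
x_unc = -11/(2*2) = -2.75
Check: 4*-2.75 = -11.0 < -3 -- violated!
Step 2: Constraint must be active: 4*x = -3
x* = -3/4 = -0.75
lambda = (2*2*(-0.75) + 11)/4 = 2.0
Step 3: Compute optimal value.
f(x*) = 2*(-0.75)^2 + 11*(-0.75) = -7.125


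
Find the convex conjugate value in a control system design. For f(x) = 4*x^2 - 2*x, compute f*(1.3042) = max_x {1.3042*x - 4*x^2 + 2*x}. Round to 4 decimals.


f*(y) = sup_x {y*x - a*x^2 - b*x} = sup_x {(y-b)*x - a*x^2}
FOC: (y - b) - 2a*x = 0 => x* = (y - b)/(2a)
x* = (1.3042 + 2)/(2*4) = 0.413
f*(1.3042) = (y-b)^2/(4a) = (1.3042 + 2)^2/(4*4)
= 10.9177/16 = 0.6824


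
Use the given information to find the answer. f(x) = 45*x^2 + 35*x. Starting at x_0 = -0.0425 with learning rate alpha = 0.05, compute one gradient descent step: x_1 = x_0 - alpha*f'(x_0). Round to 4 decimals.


We compute the gradient at x_0 and apply the update.
f'(x) = 90*x + 35
f'(-0.0425) = 90*-0.0425 + 35 = 31.175
x_1 = -0.0425 - 0.05*31.175 = -1.6013


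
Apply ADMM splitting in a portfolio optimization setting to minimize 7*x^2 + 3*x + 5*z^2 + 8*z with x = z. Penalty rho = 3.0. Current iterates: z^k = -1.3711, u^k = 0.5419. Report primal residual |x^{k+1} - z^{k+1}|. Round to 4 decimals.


ADMM iteration with rho = 3.0, z^k = -1.3711, u^k = 0.5419
Step 1: x-update.
Minimize 7*x^2 + 3*x + (3.0/2)*(x + 1.3711 + 0.5419)^2
FOC: (2*7 + 3.0)*x = -3 + 3.0*(-1.3711 - 0.5419)
x^{k+1} = -0.5141
Step 2: z-update.
Minimize 5*z^2 + 8*z + (3.0/2)*(-0.5141 - z + 0.5419)^2
FOC: (2*5 + 3.0)*z = -8 + 3.0*(-0.5141 + 0.5419)
z^{k+1} = -0.609
Step 3: u-update.
u^{k+1} = 0.5419 - 0.5141 + 0.609 = 0.6368
Step 4: Primal residual = |-0.5141 + 0.609| = 0.0949


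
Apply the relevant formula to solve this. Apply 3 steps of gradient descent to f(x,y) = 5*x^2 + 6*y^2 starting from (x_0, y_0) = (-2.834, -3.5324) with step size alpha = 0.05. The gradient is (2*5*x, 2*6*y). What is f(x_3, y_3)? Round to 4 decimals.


Gradient descent on f(x,y) = 5*x^2 + 6*y^2.
Starting point: (-2.834, -3.5324), alpha = 0.05
Step 1: grad_x = 2*5*-2.834 = -28.34, grad_y = 2*6*-3.5324 = -42.3888
  x_1 = -2.834 - 0.05*-28.34 = -1.417
  y_1 = -3.5324 - 0.05*-42.3888 = -1.413
Step 2: grad_x = 2*5*-1.417 = -14.17, grad_y = 2*6*-1.413 = -16.9555
  x_2 = -1.417 - 0.05*-14.17 = -0.7085
  y_2 = -1.413 - 0.05*-16.9555 = -0.5652
Step 3: grad_x = 2*5*-0.7085 = -7.085, grad_y = 2*6*-0.5652 = -6.7822
  x_3 = -0.7085 - 0.05*-7.085 = -0.3543
  y_3 = -0.5652 - 0.05*-6.7822 = -0.2261
f(-0.3543, -0.2261) = 5*(-0.3543)^2 + 6*(-0.2261)^2 = 0.9341


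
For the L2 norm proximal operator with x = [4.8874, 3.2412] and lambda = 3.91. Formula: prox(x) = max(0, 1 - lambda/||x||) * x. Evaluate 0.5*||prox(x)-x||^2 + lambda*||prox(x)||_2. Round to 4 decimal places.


Step 1: Compute ||x||.
||x|| = 5.8645
Step 2: Compute scaling factor.
scale = max(0, 1 - 3.91/5.8645) = 0.3333
Step 3: prox(x) = [1.6288, 1.0802]
||prox(x)|| = 1.9545
Step 4: Proximal objective.
0.5*||prox-x||^2 = 7.6441
lambda*||prox|| = 7.6421
Total = 15.286


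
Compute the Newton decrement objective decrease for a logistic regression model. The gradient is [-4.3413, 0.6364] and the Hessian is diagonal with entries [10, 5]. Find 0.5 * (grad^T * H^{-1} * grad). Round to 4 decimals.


Step 1: H is diagonal, so H^(-1) * g = [-0.4341, 0.1273].
Step 2: g^T H^(-1) g = sum_i g_i^2 / H_ii
  = (-4.3413)^2/10 + (0.6364)^2/5
  = 1.8847 + 0.081 = 1.9657
Step 3: Objective decrease = 0.5 * g^T H^(-1) g = 0.9828


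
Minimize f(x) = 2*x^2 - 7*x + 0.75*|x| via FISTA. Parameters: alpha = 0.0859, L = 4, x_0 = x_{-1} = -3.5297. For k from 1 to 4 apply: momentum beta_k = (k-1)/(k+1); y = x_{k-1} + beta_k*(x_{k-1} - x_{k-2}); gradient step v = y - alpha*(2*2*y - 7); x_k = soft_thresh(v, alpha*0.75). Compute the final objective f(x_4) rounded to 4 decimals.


FISTA on f(x) = 2*x^2 - 7*x + 0.75*|x|
L = 4, alpha = 0.0859
Iteration 1: beta = 0.0, y = -3.5297 + 0.0*(-3.5297 + 3.5297) = -3.5297
  grad(y) = -21.1188, v = y - alpha*grad = -1.7156
  prox(v) = soft_thresh(-1.7156, 0.0644) = -1.6512
Iteration 2: beta = 0.3333, y = -1.6512 + 0.3333*(-1.6512 + 3.5297) = -1.025
  grad(y) = -11.1, v = y - alpha*grad = -0.0715
  prox(v) = soft_thresh(-0.0715, 0.0644) = -0.0071
Iteration 3: beta = 0.5, y = -0.0071 + 0.5*(-0.0071 + 1.6512) = 0.815
  grad(y) = -3.7401, v = y - alpha*grad = 1.1362
  prox(v) = soft_thresh(1.1362, 0.0644) = 1.0718
Iteration 4: beta = 0.6, y = 1.0718 + 0.6*(1.0718 + 0.0071) = 1.7192
  grad(y) = -0.1234, v = y - alpha*grad = 1.7298
  prox(v) = soft_thresh(1.7298, 0.0644) = 1.6653
f(x_4) = 2*1.6653^2 - 7*1.6653 + 0.75*|1.6653| = -4.8617


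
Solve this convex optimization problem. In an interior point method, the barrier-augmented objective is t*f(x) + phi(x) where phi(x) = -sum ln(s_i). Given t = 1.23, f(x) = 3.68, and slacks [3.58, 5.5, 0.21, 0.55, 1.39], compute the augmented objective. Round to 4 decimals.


Step 1: Compute log-barrier.
ln values: [1.2754, 1.7047, -1.5606, -0.5978, 0.3293]
phi = -(1.2754 + 1.7047 - 1.5606 - 0.5978 + 0.3293) = -1.1509
Step 2: Compute augmented objective.
t*f(x) = 1.23*3.68 = 4.5264
Total = 4.5264 - 1.1509 = 3.3755


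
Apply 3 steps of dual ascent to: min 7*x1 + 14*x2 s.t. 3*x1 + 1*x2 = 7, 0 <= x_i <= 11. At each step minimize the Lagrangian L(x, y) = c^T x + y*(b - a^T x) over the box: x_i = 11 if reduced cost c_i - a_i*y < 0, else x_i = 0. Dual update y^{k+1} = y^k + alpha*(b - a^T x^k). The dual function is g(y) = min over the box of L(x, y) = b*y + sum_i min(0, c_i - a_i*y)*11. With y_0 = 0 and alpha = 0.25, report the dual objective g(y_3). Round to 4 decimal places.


Dual ascent for LP: min 7*x1 + 14*x2, 3*x1 + 1*x2 = 7, 0 <= x_i <= 11
Step 1: y^k = 0.0, reduced costs: (7.0, 14.0)
  x^k = (0.0, 0.0), subgradient = b - a^T x = 7.0
  y^{k+1} = 0.0 + 0.25*7.0 = 1.75
Step 2: y^k = 1.75, reduced costs: (1.75, 12.25)
  x^k = (0.0, 0.0), subgradient = b - a^T x = 7.0
  y^{k+1} = 1.75 + 0.25*7.0 = 3.5
Step 3: y^k = 3.5, reduced costs: (-3.5, 10.5)
  x^k = (11.0, 0.0), subgradient = b - a^T x = -26.0
  y^{k+1} = 3.5 + 0.25*-26.0 = -3.0
Dual objective at y_3 = -3.0: reduced costs (16.0, 17.0), box minimizer x = (0.0, 0.0)
g(y_3) = b*y + (c1 - a1*y)*x1 + (c2 - a2*y)*x2 = 7*(-3.0) + 16.0*0.0 + 17.0*0.0 = -21.0 + 0.0 + 0.0 = -21.0


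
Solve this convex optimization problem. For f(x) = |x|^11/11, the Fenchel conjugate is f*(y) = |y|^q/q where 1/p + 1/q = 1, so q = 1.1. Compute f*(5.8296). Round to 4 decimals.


The conjugate exponent q satisfies 1/p + 1/q = 1.
p = 11, so q = 11/(11 - 1) = 1.1
|y|^q = 5.8296^1.1 = 6.9535
f*(5.8296) = 6.9535 / 1.1 = 6.3214


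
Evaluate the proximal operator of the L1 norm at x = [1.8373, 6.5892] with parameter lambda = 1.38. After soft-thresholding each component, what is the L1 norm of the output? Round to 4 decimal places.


Soft-thresholding with lambda = 1.38:
prox(1.8373) = sign(1.8373)*max(|1.8373| - 1.38, 0) = 0.4573
prox(6.5892) = sign(6.5892)*max(|6.5892| - 1.38, 0) = 5.2092
prox(x) = [0.4573, 5.2092]
||prox(x)||_1 = 0.4573 + 5.2092 = 5.6665


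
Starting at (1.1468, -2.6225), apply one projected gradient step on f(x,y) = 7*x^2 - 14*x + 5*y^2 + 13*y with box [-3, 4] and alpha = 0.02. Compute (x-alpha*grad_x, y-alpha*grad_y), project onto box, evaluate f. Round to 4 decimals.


Step 1: Compute gradient at (1.1468, -2.6225).
grad_x = 2*7*1.1468 - 14 = 2.0552
grad_y = 2*5*-2.6225 + 13 = -13.225
Step 2: Gradient step.
x_raw = 1.1468 - 0.02*2.0552 = 1.1057
y_raw = -2.6225 - 0.02*-13.225 = -2.358
Step 3: Project onto [-3, 4].
x_proj = clip(1.1057) = 1.1057
y_proj = clip(-2.358) = -2.358
Step 4: Evaluate f.
f(1.1057, -2.358) = -9.775


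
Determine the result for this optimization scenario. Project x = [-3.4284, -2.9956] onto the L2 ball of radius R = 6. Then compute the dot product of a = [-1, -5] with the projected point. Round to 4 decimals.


Step 1: Compute ||x|| (intermediates to 6 decimals).
||x|| = sqrt((-3.4284)^2 + (-2.9956)^2) = 4.552751
Step 2: Project.
Since ||x|| <= R, proj = x (no scaling needed).
proj(x) = [-3.4284, -2.9956]
Step 3: Dot product.
a^T * proj(x) = -1*(-3.4284) - 5*(-2.9956) = 18.4064


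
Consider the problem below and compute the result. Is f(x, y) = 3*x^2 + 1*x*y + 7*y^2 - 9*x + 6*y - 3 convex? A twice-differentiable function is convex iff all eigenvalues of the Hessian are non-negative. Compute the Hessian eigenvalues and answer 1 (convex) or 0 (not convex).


The Hessian of f(x,y) = 3*x^2 + 1*x*y + 7*y^2 - 9*x + 6*y - 3 is:
H = [[6, 1], [1, 14]]
Trace = 6 + 14 = 20
Determinant = 6*14 - (1)^2 = 83
Discriminant = (20)^2 - 4*83 = 68.0
Eigenvalues: lambda_1 = 5.8769, lambda_2 = 14.1231
The function is convex.

1


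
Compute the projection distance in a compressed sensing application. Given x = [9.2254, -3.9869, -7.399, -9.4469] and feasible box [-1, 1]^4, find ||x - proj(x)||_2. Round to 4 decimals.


Project each component onto [-1, 1].
clip(9.2254) = 1.0, clip(-3.9869) = -1.0, clip(-7.399) = -1.0, clip(-9.4469) = -1.0
Projection = [1.0, -1.0, -1.0, -1.0]
Squared diffs: [67.6572, 8.9216, 40.9472, 71.3501]
Distance = sqrt(188.8761) = 13.7432


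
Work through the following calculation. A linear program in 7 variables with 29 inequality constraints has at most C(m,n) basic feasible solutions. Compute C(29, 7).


Each vertex corresponds to some choice of n active constraints out of m, so the number of vertices is at most C(m, n) = m! / (n!(m-n)!).
m = 29, n = 7
Numerator: 29 * 28 * 27 * 26 * 25 * 24 * 23
Denominator: 7! = 5040
C(29, 7) = 1560780
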